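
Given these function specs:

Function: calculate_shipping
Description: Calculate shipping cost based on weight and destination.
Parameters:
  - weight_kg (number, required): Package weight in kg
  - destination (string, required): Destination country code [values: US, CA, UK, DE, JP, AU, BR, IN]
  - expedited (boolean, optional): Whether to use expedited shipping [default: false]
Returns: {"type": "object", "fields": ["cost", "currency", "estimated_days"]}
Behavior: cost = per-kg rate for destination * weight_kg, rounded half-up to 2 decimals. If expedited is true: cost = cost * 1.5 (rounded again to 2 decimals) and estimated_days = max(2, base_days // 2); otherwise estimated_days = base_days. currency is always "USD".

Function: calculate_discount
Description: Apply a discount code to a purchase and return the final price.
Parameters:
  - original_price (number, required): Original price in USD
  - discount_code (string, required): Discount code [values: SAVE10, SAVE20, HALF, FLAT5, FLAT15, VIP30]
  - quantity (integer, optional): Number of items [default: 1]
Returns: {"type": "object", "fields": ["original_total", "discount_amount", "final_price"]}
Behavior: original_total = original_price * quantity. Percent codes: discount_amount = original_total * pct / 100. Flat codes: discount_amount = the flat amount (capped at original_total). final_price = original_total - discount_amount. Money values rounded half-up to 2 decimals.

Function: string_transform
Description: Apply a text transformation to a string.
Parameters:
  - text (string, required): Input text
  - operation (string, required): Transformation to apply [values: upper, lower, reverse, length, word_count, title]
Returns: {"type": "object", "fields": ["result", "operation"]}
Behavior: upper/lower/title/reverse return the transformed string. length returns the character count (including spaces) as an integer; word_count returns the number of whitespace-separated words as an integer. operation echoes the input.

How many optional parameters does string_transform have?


Parameters of string_transform: text (required), operation (required)
Optional count:
0


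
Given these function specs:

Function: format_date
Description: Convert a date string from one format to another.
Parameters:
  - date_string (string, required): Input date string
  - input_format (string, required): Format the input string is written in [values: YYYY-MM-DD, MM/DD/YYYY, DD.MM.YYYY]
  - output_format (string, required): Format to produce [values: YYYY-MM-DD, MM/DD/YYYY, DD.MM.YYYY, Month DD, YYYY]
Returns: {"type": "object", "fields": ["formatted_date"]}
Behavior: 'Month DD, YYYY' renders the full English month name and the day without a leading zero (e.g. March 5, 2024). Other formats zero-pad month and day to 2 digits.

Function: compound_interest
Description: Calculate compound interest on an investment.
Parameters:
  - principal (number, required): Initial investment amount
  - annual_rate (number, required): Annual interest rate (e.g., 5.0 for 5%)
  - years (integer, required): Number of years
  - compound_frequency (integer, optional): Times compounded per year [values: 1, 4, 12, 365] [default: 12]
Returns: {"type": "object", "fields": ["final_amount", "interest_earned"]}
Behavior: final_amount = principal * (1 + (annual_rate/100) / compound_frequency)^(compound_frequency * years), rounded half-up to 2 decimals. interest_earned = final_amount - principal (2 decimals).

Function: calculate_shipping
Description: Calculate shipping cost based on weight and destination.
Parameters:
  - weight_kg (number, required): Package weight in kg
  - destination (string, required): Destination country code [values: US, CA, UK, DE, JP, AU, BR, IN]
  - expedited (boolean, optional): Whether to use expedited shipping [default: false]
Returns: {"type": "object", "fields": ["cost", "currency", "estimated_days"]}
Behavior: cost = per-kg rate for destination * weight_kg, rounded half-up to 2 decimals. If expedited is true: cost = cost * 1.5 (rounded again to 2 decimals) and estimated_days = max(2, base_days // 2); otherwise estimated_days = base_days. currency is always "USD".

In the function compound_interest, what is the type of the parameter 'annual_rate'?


The compound_interest spec declares:
  - annual_rate (number, required): Annual interest rate (e.g., 5.0 for 5%)
Type:
number


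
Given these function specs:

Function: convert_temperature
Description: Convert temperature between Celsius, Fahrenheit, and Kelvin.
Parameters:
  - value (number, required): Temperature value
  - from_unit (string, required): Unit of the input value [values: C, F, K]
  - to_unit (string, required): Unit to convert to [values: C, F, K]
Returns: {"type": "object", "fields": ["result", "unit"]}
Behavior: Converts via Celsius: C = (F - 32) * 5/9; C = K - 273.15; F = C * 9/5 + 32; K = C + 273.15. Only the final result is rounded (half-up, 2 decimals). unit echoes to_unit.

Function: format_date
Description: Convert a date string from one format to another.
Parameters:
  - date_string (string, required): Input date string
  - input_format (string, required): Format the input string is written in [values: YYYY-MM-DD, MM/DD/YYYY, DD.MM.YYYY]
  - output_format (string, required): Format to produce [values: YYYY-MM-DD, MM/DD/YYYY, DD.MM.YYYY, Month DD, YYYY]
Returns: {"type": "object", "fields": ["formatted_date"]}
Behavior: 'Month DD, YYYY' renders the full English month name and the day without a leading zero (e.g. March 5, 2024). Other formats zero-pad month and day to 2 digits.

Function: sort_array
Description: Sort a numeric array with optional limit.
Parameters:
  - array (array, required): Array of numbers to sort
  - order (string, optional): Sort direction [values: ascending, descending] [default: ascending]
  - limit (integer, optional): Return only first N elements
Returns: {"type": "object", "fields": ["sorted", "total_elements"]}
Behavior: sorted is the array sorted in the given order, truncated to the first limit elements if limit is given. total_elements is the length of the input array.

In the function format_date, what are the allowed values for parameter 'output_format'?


The format_date spec declares:
  - output_format (string, required): Format to produce [values: YYYY-MM-DD, MM/DD/YYYY, DD.MM.YYYY, Month DD, YYYY]
Allowed values:
YYYY-MM-DD, MM/DD/YYYY, DD.MM.YYYY, Month DD, YYYY


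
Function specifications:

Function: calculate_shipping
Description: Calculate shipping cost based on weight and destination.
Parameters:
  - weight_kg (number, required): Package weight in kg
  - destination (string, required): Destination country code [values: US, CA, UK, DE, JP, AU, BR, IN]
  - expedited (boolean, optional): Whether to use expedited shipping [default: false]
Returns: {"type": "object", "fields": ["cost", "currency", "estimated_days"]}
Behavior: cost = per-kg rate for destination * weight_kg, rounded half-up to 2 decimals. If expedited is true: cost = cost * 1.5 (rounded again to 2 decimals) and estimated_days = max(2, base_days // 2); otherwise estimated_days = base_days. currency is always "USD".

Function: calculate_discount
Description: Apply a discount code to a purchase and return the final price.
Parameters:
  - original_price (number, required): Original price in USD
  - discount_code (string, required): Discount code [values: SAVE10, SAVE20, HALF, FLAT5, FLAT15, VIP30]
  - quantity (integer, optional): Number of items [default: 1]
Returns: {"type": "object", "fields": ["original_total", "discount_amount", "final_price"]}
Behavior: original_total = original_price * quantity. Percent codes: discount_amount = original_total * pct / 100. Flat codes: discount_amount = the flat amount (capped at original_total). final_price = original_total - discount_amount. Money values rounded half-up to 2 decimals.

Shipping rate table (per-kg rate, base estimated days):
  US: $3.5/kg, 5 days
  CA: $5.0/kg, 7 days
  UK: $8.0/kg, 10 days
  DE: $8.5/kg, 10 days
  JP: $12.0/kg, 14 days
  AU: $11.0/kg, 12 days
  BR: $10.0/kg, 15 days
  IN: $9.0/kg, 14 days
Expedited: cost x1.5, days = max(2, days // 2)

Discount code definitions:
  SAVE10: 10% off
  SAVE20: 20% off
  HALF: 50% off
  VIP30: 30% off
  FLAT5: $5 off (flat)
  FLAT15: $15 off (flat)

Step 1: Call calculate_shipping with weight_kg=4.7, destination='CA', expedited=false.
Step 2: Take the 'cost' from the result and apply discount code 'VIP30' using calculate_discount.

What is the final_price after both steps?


Step 1: calculate_shipping(weight_kg=4.7, destination=CA, expedited=false)
  Rate for CA: $5.0/kg, base 7 days
  cost = 5.0 * 4.7 = 23.5 -> 23.50
  expedited not set/false: estimated_days = 7
  -> cost = 23.50 USD
Step 2: calculate_discount(original_price=23.5, discount_code=VIP30, quantity=1)
  original_total = 23.5 * 1 = 23.50
  VIP30 = 30% off: discount_amount = 23.50 * 30/100 = 7.05 -> 7.05
  final_price = 23.50 - 7.05 = 16.45
  -> final_price = 16.45
$16.45


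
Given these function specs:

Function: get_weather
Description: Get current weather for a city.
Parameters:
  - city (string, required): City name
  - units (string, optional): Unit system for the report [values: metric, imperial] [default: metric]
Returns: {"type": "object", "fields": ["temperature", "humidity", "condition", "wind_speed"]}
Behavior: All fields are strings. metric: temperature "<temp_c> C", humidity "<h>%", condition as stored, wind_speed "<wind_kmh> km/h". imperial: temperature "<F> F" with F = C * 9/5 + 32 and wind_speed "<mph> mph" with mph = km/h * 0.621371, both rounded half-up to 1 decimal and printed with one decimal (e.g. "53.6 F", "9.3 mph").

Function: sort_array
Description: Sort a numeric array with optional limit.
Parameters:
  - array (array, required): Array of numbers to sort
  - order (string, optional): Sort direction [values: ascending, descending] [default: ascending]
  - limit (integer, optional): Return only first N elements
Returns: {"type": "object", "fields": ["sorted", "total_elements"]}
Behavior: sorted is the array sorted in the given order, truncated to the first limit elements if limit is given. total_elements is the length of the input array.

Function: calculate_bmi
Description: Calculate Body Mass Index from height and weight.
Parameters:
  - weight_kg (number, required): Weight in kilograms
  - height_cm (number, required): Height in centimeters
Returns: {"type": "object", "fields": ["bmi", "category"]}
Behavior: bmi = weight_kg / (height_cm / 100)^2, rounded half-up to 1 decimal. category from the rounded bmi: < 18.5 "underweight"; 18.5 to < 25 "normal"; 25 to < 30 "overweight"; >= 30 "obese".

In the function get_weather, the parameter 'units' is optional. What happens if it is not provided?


The get_weather spec declares:
  - units (string, optional): Unit system for the report [values: metric, imperial] [default: metric]
It defaults to metric


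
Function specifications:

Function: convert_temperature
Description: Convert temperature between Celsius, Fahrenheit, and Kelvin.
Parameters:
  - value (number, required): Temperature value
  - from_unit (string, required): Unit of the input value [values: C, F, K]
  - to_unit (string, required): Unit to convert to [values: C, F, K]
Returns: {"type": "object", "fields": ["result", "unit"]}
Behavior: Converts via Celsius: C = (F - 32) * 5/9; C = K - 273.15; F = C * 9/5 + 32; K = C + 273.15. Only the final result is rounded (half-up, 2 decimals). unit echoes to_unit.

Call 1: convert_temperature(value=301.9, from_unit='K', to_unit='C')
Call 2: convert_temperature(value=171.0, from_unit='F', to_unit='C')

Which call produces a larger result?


Call 1:
  To C: 301.9 - 273.15 = 28.75
  Target is C: 28.75
  Round to 2 decimals: 28.75
  -> 28.75 C
Call 2:
  To C: (171 - 32) * 5/9 = 77.222222
  Target is C: 77.222222
  Round to 2 decimals: 77.22
  -> 77.22 C
Call 2 (77.22 C)


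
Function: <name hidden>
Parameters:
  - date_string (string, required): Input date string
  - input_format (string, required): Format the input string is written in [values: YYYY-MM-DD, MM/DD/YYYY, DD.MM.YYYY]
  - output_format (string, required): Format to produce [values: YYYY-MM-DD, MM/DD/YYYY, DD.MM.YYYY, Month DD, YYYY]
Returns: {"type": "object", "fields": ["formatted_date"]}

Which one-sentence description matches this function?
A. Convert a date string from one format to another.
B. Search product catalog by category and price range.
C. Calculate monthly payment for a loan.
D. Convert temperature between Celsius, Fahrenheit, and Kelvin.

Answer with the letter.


Parameters date_string, input_format, output_format and return ["formatted_date"] fit: Convert a date string from one format to another.
A


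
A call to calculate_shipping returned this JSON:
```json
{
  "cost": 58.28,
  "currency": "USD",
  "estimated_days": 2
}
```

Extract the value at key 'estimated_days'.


2


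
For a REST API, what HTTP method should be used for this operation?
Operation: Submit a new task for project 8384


GET = read, POST = create, PUT = update/replace, DELETE = remove
This operation is a create.
POST


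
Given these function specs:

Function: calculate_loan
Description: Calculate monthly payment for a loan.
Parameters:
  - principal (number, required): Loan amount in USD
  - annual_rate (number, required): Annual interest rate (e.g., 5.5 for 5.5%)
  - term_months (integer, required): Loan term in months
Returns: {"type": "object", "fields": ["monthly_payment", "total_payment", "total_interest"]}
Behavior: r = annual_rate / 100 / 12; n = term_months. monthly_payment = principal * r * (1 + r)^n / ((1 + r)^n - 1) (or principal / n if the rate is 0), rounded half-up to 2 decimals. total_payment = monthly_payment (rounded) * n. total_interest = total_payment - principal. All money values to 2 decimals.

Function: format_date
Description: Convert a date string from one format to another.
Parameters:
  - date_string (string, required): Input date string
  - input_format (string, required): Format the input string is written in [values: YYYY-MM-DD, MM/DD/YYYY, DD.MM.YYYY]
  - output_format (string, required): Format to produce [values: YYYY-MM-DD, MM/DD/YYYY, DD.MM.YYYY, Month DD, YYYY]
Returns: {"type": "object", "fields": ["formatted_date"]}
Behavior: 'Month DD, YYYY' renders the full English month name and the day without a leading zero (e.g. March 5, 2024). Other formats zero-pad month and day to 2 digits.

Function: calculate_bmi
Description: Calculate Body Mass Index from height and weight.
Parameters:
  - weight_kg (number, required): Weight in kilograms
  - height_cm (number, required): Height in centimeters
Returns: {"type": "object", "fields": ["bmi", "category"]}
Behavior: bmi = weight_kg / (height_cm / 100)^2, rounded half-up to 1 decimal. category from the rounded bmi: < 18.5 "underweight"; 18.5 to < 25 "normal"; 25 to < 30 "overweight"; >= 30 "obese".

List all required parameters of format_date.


Parameters of format_date and their required/optional flag:
  date_string: required
  input_format: required
  output_format: required
date_string, input_format, output_format


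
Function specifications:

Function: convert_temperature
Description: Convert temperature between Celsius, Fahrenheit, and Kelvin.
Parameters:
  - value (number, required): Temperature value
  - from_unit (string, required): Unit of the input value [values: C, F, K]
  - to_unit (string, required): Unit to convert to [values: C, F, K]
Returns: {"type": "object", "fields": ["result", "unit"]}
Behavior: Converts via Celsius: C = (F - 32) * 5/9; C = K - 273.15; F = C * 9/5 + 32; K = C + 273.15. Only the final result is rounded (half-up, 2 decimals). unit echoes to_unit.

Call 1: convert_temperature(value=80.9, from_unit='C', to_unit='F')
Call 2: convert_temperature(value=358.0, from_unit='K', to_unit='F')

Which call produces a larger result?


Call 1:
  Input already in C: 80.9
  To F: 80.9 * 9/5 + 32 = 177.62
  Round to 2 decimals: 177.62
  -> 177.62 F
Call 2:
  To C: 358 - 273.15 = 84.85
  To F: 84.85 * 9/5 + 32 = 184.73
  Round to 2 decimals: 184.73
  -> 184.73 F
Call 2 (184.73 F)


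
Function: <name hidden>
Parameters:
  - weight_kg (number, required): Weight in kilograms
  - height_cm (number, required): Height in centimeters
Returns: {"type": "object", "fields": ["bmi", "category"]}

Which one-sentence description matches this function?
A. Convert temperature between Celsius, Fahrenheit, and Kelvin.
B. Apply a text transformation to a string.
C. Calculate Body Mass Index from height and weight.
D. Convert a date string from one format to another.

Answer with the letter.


Parameters weight_kg, height_cm and return ["bmi", "category"] fit: Calculate Body Mass Index from height and weight.
C


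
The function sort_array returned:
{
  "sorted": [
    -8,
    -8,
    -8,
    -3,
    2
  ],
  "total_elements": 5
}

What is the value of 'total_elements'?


5


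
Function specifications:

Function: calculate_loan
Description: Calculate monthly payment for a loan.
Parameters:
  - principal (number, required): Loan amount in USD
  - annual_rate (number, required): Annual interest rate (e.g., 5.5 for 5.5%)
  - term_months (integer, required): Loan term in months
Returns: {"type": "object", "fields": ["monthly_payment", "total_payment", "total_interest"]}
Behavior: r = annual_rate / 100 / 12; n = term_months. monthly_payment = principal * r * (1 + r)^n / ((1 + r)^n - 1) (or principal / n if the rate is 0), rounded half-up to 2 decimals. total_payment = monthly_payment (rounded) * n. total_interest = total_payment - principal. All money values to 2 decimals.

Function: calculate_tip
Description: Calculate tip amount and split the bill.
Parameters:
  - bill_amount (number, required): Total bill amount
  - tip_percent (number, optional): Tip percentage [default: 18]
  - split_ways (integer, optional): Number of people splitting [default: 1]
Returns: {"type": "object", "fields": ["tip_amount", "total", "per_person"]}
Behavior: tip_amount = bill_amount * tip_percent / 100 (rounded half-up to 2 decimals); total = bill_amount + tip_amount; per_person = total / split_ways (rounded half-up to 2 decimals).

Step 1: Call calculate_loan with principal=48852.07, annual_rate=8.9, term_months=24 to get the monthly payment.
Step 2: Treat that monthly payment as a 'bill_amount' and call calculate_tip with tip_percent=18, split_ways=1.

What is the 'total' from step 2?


Step 1: calculate_loan(principal=48852.07, annual_rate=8.9, term_months=24)
  r = 8.9 / 100 / 12 = 0.007416666667 (keep full precision)
  (1 + r)^24 = 1.19404077
  monthly_payment = 48852.07 * 0.007416666667 * 1.19404077 / (1.19404077 - 1) = 2229.553473 -> 2229.55
  total_payment = 2229.55 * 24 = 53509.20
  total_interest = 53509.20 - 48852.07 = 4657.13
  -> monthly_payment = 2229.55
Step 2: calculate_tip(bill_amount=2229.55, tip_percent=18, split_ways=1)
  tip_amount = 2229.55 * 18/100 = 401.319 -> 401.32
  total = 2229.55 + 401.32 = 2630.87
  per_person = 2630.87 / 1 = 2630.87 -> 2630.87
  -> total = 2630.87
$2630.87


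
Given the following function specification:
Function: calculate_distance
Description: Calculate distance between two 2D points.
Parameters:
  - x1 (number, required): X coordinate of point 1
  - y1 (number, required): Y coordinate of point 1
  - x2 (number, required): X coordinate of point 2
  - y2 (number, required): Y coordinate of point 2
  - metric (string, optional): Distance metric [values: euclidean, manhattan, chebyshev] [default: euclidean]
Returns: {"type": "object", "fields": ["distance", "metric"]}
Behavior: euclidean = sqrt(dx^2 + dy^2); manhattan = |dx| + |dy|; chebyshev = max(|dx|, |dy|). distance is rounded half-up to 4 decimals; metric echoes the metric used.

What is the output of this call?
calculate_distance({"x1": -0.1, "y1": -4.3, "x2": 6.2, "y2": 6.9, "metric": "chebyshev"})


|dx| = |6.2 - -0.1| = 6.3; |dy| = |6.9 - -4.3| = 11.2
chebyshev: max(6.3, 11.2) = 11.2
Round to 4 decimals: 11.2
Output:
{"distance": 11.2, "metric": "chebyshev"}


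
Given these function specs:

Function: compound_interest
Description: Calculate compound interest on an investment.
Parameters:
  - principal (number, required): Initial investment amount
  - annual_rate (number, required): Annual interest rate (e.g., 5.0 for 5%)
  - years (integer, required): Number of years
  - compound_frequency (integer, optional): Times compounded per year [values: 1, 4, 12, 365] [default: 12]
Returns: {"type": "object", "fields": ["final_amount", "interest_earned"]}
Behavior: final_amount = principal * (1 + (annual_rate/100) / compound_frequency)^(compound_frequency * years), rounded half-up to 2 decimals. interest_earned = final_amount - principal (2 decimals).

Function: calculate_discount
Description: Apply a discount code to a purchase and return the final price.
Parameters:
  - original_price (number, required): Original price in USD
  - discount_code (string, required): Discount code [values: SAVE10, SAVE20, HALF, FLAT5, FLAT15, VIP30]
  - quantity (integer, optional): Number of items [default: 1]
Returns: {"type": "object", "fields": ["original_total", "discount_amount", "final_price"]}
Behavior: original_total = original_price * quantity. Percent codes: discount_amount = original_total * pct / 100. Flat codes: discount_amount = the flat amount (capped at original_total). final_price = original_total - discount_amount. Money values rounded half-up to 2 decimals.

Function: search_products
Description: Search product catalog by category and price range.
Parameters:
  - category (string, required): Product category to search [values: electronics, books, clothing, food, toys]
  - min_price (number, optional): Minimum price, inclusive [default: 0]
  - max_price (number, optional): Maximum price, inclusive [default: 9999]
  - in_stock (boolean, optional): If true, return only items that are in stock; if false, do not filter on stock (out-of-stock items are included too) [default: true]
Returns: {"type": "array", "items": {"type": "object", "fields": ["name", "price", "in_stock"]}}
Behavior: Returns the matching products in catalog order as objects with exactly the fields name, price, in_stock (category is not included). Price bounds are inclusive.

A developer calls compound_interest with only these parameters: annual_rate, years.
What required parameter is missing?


Required parameters: principal, annual_rate, years
Provided: annual_rate, years
Missing: principal
principal


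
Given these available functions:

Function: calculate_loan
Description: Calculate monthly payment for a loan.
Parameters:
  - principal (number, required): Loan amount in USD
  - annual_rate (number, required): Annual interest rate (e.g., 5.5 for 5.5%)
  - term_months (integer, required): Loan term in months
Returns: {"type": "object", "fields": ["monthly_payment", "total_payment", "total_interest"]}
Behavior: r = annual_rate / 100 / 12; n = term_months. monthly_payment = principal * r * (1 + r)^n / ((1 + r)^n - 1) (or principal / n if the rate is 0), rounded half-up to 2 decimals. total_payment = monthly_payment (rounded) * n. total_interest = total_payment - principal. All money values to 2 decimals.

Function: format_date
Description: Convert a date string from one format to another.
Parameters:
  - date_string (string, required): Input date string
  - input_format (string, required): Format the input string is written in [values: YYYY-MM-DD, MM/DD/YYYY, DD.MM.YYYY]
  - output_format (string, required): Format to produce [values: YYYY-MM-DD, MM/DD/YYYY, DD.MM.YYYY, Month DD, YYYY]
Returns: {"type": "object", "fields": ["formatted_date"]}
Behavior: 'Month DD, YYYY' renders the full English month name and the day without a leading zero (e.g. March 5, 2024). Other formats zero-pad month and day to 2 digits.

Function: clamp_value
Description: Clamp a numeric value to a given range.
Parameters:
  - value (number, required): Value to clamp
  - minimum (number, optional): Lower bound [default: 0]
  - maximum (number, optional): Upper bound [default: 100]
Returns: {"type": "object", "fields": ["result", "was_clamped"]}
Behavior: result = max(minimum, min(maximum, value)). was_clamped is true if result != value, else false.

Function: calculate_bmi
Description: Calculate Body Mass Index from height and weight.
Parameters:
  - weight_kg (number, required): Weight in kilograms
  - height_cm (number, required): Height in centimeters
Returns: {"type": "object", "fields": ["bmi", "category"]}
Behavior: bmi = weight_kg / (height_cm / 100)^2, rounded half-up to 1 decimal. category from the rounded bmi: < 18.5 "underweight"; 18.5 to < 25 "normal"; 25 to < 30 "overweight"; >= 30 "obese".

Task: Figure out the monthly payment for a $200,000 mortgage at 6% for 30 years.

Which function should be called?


The task needs a function whose description is: Calculate monthly payment for a loan.
calculate_loan


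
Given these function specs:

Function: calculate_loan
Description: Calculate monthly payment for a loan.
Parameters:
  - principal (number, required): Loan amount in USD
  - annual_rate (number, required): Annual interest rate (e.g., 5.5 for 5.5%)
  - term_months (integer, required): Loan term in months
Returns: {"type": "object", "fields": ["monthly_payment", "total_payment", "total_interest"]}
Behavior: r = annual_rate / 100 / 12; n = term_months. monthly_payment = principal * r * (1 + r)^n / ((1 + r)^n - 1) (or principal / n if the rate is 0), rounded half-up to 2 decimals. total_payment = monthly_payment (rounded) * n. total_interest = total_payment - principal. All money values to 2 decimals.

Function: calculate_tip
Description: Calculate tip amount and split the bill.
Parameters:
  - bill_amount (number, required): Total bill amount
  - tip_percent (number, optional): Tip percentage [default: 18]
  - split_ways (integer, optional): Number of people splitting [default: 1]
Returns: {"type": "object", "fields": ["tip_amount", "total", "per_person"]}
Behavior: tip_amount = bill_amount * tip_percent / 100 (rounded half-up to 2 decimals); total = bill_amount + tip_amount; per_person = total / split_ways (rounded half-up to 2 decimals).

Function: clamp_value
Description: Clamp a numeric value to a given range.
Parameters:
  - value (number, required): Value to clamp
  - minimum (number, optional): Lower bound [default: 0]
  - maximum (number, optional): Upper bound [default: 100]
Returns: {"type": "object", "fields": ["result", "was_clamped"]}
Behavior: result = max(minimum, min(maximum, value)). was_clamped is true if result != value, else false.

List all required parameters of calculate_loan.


Parameters of calculate_loan and their required/optional flag:
  principal: required
  annual_rate: required
  term_months: required
annual_rate, principal, term_months


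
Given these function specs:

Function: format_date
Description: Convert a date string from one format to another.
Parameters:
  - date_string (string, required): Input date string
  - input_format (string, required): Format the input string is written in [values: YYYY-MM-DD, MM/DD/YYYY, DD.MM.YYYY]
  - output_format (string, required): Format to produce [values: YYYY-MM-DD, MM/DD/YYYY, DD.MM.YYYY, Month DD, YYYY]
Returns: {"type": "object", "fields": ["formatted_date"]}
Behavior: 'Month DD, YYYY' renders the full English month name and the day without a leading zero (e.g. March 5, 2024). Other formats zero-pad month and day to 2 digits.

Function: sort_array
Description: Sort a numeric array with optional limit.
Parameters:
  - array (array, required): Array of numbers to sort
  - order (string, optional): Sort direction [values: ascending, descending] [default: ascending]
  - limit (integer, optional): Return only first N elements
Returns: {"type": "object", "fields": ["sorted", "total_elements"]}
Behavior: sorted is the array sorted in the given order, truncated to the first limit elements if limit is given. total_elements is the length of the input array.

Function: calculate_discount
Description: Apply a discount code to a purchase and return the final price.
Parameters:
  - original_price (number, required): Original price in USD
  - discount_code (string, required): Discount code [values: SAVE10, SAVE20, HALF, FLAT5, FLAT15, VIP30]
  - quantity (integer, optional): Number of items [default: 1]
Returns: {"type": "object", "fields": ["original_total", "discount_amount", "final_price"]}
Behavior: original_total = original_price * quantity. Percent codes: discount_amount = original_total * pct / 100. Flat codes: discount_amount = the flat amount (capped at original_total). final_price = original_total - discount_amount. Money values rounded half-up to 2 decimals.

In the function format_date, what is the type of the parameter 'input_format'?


The format_date spec declares:
  - input_format (string, required): Format the input string is written in [values: YYYY-MM-DD, MM/DD/YYYY, DD.MM.YYYY]
Type:
string


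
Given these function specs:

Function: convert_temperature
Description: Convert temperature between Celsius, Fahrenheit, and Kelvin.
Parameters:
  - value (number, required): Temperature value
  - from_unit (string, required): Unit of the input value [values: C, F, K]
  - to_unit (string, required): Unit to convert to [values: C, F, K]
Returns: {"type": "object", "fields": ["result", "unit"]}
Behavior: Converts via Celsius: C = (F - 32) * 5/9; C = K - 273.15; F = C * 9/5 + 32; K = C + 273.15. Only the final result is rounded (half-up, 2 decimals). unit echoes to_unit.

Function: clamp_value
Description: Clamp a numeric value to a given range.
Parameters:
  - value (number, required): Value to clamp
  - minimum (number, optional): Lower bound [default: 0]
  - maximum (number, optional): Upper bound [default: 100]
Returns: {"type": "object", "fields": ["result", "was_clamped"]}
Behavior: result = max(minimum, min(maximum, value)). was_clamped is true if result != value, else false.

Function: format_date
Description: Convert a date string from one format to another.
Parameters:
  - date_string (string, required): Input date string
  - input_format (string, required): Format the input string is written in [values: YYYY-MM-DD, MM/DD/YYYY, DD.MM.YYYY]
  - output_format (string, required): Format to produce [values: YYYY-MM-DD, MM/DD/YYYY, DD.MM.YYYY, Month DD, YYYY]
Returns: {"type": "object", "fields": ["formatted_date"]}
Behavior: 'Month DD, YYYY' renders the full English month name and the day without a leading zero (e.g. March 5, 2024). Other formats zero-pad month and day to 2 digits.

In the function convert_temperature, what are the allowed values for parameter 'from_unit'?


The convert_temperature spec declares:
  - from_unit (string, required): Unit of the input value [values: C, F, K]
Allowed values:
C, F, K


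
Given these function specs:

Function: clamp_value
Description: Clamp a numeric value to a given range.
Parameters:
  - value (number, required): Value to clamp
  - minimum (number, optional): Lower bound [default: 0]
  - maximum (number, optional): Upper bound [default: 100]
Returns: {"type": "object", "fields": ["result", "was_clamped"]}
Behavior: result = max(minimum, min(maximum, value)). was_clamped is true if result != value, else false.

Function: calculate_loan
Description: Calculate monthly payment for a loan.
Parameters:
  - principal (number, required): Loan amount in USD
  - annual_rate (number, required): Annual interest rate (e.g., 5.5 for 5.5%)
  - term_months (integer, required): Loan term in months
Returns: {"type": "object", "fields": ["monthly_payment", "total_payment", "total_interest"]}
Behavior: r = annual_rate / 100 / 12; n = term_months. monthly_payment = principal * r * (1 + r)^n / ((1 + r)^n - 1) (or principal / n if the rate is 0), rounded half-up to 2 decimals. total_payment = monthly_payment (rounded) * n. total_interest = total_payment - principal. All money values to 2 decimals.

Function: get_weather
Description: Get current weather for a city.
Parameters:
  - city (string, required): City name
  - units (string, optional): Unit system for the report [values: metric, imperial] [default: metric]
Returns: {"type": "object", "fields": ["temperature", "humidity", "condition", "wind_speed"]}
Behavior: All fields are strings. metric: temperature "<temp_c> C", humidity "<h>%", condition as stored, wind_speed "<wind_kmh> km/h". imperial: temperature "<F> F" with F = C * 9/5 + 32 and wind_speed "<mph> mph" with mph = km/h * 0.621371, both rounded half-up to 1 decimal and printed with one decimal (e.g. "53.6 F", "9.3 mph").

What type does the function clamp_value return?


The clamp_value spec declares Returns: {"type": "object", "fields": ["result", "was_clamped"]}
Type:
object


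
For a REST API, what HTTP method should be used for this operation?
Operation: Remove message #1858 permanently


GET = read, POST = create, PUT = update/replace, DELETE = remove
This operation is a removal.
DELETE


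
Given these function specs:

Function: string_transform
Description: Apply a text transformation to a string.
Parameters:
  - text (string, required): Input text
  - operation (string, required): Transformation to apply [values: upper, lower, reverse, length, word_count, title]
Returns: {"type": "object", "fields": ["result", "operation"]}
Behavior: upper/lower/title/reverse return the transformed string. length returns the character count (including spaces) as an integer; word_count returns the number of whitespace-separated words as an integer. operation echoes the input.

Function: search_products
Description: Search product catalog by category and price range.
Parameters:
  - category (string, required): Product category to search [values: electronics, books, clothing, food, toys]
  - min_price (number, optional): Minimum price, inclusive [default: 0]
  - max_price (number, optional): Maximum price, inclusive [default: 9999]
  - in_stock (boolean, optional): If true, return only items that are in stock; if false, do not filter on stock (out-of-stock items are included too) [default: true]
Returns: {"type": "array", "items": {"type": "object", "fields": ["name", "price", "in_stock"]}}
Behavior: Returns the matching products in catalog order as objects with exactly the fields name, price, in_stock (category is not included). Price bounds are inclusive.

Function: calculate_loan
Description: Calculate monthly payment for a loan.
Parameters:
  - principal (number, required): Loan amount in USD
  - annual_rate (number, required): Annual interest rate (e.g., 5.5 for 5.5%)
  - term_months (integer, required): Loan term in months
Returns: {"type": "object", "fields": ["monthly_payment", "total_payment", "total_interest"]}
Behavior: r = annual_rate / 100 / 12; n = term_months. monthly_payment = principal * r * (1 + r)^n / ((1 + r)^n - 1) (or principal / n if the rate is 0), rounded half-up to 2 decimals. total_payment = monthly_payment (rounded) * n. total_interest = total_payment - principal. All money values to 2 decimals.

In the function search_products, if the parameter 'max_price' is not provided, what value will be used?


The search_products spec declares:
  - max_price (number, optional): Maximum price, inclusive [default: 9999]
Default:
9999


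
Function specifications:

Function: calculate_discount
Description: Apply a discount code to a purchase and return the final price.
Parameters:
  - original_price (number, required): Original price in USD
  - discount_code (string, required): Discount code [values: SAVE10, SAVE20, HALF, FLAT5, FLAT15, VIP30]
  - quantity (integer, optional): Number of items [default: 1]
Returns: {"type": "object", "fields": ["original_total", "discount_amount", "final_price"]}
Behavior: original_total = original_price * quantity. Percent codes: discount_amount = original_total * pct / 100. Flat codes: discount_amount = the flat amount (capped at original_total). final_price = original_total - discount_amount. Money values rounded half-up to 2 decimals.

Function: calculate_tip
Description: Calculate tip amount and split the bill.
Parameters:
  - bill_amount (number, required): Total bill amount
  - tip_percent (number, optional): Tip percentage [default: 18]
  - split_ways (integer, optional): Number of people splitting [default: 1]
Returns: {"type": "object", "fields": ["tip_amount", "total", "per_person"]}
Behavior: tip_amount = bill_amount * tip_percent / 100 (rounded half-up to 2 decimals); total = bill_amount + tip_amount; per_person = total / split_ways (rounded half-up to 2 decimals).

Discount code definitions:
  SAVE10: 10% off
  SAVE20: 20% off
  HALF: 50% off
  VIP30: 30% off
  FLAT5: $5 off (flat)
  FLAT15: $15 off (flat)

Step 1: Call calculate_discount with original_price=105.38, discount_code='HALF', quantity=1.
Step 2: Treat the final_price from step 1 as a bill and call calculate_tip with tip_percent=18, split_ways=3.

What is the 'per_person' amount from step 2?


Step 1: calculate_discount(original_price=105.38, discount_code=HALF, quantity=1)
  original_total = 105.38 * 1 = 105.38
  HALF = 50% off: discount_amount = 105.38 * 50/100 = 52.69 -> 52.69
  final_price = 105.38 - 52.69 = 52.69
  -> final_price = 52.69
Step 2: calculate_tip(bill_amount=52.69, tip_percent=18, split_ways=3)
  tip_amount = 52.69 * 18/100 = 9.4842 -> 9.48
  total = 52.69 + 9.48 = 62.17
  per_person = 62.17 / 3 = 20.723333 -> 20.72
  -> per_person = 20.72
$20.72


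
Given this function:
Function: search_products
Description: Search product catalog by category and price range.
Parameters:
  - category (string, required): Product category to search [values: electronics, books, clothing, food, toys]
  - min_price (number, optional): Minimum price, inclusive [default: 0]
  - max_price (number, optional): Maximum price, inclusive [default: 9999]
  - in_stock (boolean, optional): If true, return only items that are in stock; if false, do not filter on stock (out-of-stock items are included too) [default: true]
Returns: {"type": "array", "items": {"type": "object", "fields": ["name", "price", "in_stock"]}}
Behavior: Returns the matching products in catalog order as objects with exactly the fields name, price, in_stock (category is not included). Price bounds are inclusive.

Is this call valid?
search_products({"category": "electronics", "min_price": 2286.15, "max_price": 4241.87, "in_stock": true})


Checking all required parameters present and types match... All valid.
Valid


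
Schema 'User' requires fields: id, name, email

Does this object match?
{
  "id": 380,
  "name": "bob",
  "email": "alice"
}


Checking required fields... All present.
Valid - all required fields present


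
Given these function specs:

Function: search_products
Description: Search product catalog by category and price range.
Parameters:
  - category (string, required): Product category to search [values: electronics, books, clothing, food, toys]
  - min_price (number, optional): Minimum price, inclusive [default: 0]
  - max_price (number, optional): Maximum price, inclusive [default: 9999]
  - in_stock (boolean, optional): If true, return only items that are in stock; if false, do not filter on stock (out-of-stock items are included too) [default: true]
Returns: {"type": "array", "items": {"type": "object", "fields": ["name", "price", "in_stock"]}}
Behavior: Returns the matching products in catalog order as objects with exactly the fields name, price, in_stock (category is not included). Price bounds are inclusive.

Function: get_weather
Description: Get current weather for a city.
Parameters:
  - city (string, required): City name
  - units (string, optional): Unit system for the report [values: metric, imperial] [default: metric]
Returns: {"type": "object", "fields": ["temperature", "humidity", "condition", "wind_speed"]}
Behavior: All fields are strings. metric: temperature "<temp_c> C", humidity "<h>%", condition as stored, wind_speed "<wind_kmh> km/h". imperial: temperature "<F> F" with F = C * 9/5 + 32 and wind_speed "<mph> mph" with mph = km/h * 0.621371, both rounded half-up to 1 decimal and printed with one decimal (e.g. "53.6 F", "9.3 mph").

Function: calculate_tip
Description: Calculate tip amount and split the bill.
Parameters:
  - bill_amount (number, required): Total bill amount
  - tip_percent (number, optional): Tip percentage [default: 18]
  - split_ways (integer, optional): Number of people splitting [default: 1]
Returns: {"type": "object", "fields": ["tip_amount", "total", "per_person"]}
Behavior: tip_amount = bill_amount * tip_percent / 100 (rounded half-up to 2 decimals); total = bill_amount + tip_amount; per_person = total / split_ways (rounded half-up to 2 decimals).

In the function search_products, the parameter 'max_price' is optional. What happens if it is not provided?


The search_products spec declares:
  - max_price (number, optional): Maximum price, inclusive [default: 9999]
It defaults to 9999
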